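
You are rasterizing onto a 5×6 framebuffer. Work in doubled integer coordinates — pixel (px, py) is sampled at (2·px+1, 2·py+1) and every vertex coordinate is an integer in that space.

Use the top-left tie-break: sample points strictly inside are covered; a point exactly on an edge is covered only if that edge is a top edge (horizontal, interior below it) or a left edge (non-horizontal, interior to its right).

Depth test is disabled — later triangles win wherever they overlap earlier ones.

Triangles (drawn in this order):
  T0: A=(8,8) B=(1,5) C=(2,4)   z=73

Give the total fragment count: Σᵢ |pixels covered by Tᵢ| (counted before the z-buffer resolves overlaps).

T0:
  2·area = 10
  edge (8, 8)→(1, 5): d=(-7,-3) top-left  bias=+0
  edge (1, 5)→(2, 4): d=(1,-1) top-left  bias=+0
  edge (2, 4)→(8, 8): d=(6,4) right/bottom  bias=-1
    (2,0)@(5, 1): e=[40,0,-30] → ·  [on edge]
    (1,1)@(3, 3): e=[20,0,-10] → ·  [on edge]
    (0,2)@(1, 5): e=[0,0,10] → #  [on edge]
    (1,2)@(3, 5): e=[6,2,2] → #
    (2,2)@(5, 5): e=[12,4,-6] → ·
    (0,3)@(1, 7): e=[-14,2,22] → ·
    (1,3)@(3, 7): e=[-8,4,14] → ·
  covered (2 px):
    · · · · ·
    · · · · ·
    # # · · ·
    · · · · ·
    · · · · ·
    · · · · ·

Result: 2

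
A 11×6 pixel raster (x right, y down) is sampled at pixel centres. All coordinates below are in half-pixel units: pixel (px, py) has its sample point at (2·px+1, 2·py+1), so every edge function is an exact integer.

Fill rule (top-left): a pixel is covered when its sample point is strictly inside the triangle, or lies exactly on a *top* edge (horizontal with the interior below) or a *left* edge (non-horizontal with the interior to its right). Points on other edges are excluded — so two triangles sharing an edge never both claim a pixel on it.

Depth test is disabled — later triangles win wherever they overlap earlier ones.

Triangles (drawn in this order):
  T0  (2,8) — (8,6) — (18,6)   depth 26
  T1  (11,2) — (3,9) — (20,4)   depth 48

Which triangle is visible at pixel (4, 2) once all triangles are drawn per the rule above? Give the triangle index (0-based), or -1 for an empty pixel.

T0:
  2·area = 20
  edge (2, 8)→(8, 6): d=(6,-2) top-left  bias=+0
  edge (8, 6)→(18, 6): d=(10,0) top-left  bias=+0
  edge (18, 6)→(2, 8): d=(-16,2) right/bottom  bias=-1
    (8,1)@(17, 3): e=[0,-30,50] → ·  [on edge]
    (5,2)@(11, 5): e=[0,-10,30] → ·  [on edge]
    (2,3)@(5, 7): e=[0,10,10] → █  [on edge]
    (3,3)@(7, 7): e=[4,10,6] → █
    (4,3)@(9, 7): e=[8,10,2] → █
    (5,3)@(11, 7): e=[12,10,-2] → ·
    (2,4)@(5, 9): e=[12,30,-22] → ·
    (3,4)@(7, 9): e=[16,30,-26] → ·
    (4,4)@(9, 9): e=[20,30,-30] → ·
  covered (3 px):
    · · · · · · · · · · ·
    · · · · · · · · · · ·
    · · · · · · · · · · ·
    · · █ █ █ · · · · · ·
    · · · · · · · · · · ·
    · · · · · · · · · · ·
T1:
  2·area = 79  (B↔C swapped to make it positive)
  edge (11, 2)→(20, 4): d=(9,2) right/bottom  bias=-1
  edge (20, 4)→(3, 9): d=(-17,5) right/bottom  bias=-1
  edge (3, 9)→(11, 2): d=(8,-7) top-left  bias=+0
    (5,1)@(11, 3): e=[9,62,8] → █
    (6,1)@(13, 3): e=[5,52,22] → █
    (7,1)@(15, 3): e=[1,42,36] → █
    (8,1)@(17, 3): e=[-3,32,50] → ·
    (4,2)@(9, 5): e=[31,38,10] → █
    (8,2)@(17, 5): e=[15,-2,66] → ·
    (3,3)@(7, 7): e=[53,14,12] → █
    (5,3)@(11, 7): e=[45,-6,40] → ·
    (6,3)@(13, 7): e=[41,-16,54] → ·
    (7,3)@(15, 7): e=[37,-26,68] → ·
    (1,4)@(3, 9): e=[79,0,0] → ·  [on edge]
    (3,4)@(7, 9): e=[71,-20,28] → ·
  covered (9 px):
    · · · · · · · · · · ·
    · · · · · █ █ █ · · ·
    · · · · █ █ █ █ · · ·
    · · · █ █ · · · · · ·
    · · · · · · · · · · ·
    · · · · · · · · · · ·

Z-buffer (winner per pixel, '.' = empty):
  . . . . . . . . . . .
  . . . . . 1 1 1 . . .
  . . . . 1 1 1 1 . . .
  . . 0 1 1 . . . . . .
  . . . . . . . . . . .
  . . . . . . . . . . .

Final: 1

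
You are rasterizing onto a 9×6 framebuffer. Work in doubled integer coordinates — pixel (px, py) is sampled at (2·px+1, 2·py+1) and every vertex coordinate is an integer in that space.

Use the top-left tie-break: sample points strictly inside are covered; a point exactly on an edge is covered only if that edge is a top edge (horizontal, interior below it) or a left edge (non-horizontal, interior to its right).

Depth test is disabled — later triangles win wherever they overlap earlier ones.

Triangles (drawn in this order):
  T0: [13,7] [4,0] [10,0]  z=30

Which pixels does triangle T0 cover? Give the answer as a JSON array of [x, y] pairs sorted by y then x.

T0:
  2·area = 42
  edge (13, 7)→(4, 0): d=(-9,-7) top-left  bias=+0
  edge (4, 0)→(10, 0): d=(6,0) top-left  bias=+0
  edge (10, 0)→(13, 7): d=(3,7) right/bottom  bias=-1
    (3,0)@(7, 1): e=[12,6,24] → X
    (4,0)@(9, 1): e=[26,6,10] → X
    (5,0)@(11, 1): e=[40,6,-4] → .
    (3,1)@(7, 3): e=[-6,18,30] → .
    (4,1)@(9, 3): e=[8,18,16] → X
    (5,1)@(11, 3): e=[22,18,2] → X
    (6,1)@(13, 3): e=[36,18,-12] → .
    (4,2)@(9, 5): e=[-10,30,22] → .
    (5,2)@(11, 5): e=[4,30,8] → X
    (6,2)@(13, 5): e=[18,30,-6] → .
    (5,3)@(11, 7): e=[-14,42,14] → .
    (6,3)@(13, 7): e=[0,42,0] → .  [on edge]
  covered (5 px):
    . . . X X . . . .
    . . . . X X . . .
    . . . . . X . . .
    . . . . . . . . .
    . . . . . . . . .
    . . . . . . . . .

Answer: [[3,0],[4,0],[4,1],[5,1],[5,2]]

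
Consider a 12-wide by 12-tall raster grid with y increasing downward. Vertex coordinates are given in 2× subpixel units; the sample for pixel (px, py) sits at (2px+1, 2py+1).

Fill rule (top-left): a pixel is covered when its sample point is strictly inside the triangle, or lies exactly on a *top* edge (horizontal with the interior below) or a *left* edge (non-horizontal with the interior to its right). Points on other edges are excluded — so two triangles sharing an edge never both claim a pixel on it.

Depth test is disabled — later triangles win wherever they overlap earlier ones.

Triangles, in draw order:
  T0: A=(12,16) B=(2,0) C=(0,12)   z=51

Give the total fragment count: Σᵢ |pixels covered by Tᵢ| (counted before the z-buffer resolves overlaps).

T0:
  2·area = 152  (B↔C swapped to make it positive)
  edge (12, 16)→(0, 12): d=(-12,-4) top-left  bias=+0
  edge (0, 12)→(2, 0): d=(2,-12) top-left  bias=+0
  edge (2, 0)→(12, 16): d=(10,16) right/bottom  bias=-1
    (1,1)@(3, 3): e=[120,18,14] → █
    (2,1)@(5, 3): e=[128,42,-18] → ·
    (1,2)@(3, 5): e=[96,22,34] → █
    (2,2)@(5, 5): e=[104,46,2] → █
    (3,2)@(7, 5): e=[112,70,-30] → ·
    (0,3)@(1, 7): e=[64,2,86] → █
    (3,3)@(7, 7): e=[88,74,-10] → ·
    (0,4)@(1, 9): e=[40,6,106] → █
    (3,4)@(7, 9): e=[64,78,10] → █
    (4,4)@(9, 9): e=[72,102,-22] → ·
    (0,5)@(1, 11): e=[16,10,126] → █
    (4,5)@(9, 11): e=[48,106,-2] → ·
    (1,6)@(3, 13): e=[0,38,114] → █  [on edge]
    (4,7)@(9, 15): e=[0,114,38] → █  [on edge]
    (7,8)@(15, 17): e=[0,190,-38] → ·  [on edge]
    (10,9)@(21, 19): e=[0,266,-114] → ·  [on edge]
  covered (20 px):
    · · · · · · · · · · · ·
    · █ · · · · · · · · · ·
    · █ █ · · · · · · · · ·
    █ █ █ · · · · · · · · ·
    █ █ █ █ · · · · · · · ·
    █ █ █ █ · · · · · · · ·
    · █ █ █ █ · · · · · · ·
    · · · · █ █ · · · · · ·
    · · · · · · · · · · · ·
    · · · · · · · · · · · ·
    · · · · · · · · · · · ·
    · · · · · · · · · · · ·

Final: 20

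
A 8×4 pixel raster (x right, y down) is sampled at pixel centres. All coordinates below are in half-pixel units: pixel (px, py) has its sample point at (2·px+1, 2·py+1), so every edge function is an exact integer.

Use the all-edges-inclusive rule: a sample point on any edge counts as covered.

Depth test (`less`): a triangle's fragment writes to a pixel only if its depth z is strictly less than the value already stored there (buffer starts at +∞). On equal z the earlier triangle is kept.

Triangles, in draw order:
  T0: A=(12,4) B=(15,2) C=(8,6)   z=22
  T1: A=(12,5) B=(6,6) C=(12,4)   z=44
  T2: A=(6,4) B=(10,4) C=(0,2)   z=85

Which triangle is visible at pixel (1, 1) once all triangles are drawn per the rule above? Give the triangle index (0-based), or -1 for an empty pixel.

T0:
  2·area = 2  (B↔C swapped to make it positive)
  edge (12, 4)→(8, 6): d=(-4,2) inclusive
  edge (8, 6)→(15, 2): d=(7,-4) inclusive
  edge (15, 2)→(12, 4): d=(-3,2) inclusive
  covered (0 px):
    · · · · · · · ·
    · · · · · · · ·
    · · · · · · · ·
    · · · · · · · ·
T1:
  2·area = 6
  edge (12, 5)→(6, 6): d=(-6,1) inclusive
  edge (6, 6)→(12, 4): d=(6,-2) inclusive
  edge (12, 4)→(12, 5): d=(0,1) inclusive
    (7,1)@(15, 3): e=[9,0,-3] → ·  [on edge]
    (4,2)@(9, 5): e=[3,0,3] → █  [on edge]
    (5,2)@(11, 5): e=[1,4,1] → █
    (6,2)@(13, 5): e=[-1,8,-1] → ·
    (1,3)@(3, 7): e=[-3,0,9] → ·  [on edge]
    (4,3)@(9, 7): e=[-9,12,3] → ·
    (5,3)@(11, 7): e=[-11,16,1] → ·
  covered (2 px):
    · · · · · · · ·
    · · · · · · · ·
    · · · · █ █ · ·
    · · · · · · · ·
T2:
  2·area = 8  (B↔C swapped to make it positive)
  edge (6, 4)→(0, 2): d=(-6,-2) inclusive
  edge (0, 2)→(10, 4): d=(10,2) inclusive
  edge (10, 4)→(6, 4): d=(-4,0) inclusive
    (1,1)@(3, 3): e=[0,4,4] → █  [on edge]
    (2,1)@(5, 3): e=[4,0,4] → █  [on edge]
    (3,1)@(7, 3): e=[8,-4,4] → ·
    (1,2)@(3, 5): e=[-12,24,-4] → ·
    (2,2)@(5, 5): e=[-8,20,-4] → ·
    (4,2)@(9, 5): e=[0,12,-4] → ·  [on edge]
    (7,2)@(15, 5): e=[12,0,-4] → ·  [on edge]
    (7,3)@(15, 7): e=[0,20,-12] → ·  [on edge]
  covered (2 px):
    · · · · · · · ·
    · █ █ · · · · ·
    · · · · · · · ·
    · · · · · · · ·

Z-buffer (winner per pixel, '.' = empty):
  . . . . . . . .
  . 2 2 . . . . .
  . . . . 1 1 . .
  . . . . . . . .

Final: 2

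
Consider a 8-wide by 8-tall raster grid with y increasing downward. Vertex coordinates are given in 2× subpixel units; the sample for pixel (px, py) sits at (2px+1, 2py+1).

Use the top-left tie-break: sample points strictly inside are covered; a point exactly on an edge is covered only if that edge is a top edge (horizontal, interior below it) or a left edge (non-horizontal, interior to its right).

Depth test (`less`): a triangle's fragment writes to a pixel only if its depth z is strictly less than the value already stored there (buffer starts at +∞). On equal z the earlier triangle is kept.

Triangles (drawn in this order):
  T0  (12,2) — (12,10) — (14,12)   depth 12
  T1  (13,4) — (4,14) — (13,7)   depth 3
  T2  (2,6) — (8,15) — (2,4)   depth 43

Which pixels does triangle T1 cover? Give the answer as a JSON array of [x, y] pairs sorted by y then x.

T0:
  2·area = 16  (B↔C swapped to make it positive)
  edge (12, 2)→(14, 12): d=(2,10) right/bottom  bias=-1
  edge (14, 12)→(12, 10): d=(-2,-2) top-left  bias=+0
  edge (12, 10)→(12, 2): d=(0,-8) top-left  bias=+0
    (1,0)@(3, 1): e=[88,0,-72] → .  [on edge]
    (2,1)@(5, 3): e=[72,0,-56] → .  [on edge]
    (3,2)@(7, 5): e=[56,0,-40] → .  [on edge]
    (4,3)@(9, 7): e=[40,0,-24] → .  [on edge]
    (6,3)@(13, 7): e=[0,8,8] → .  [on edge]
    (5,4)@(11, 9): e=[24,0,-8] → .  [on edge]
    (6,4)@(13, 9): e=[4,4,8] → X
    (7,4)@(15, 9): e=[-16,8,24] → .
    (6,5)@(13, 11): e=[8,0,8] → X  [on edge]
    (7,5)@(15, 11): e=[-12,4,24] → .
    (6,6)@(13, 13): e=[12,-4,8] → .
    (7,6)@(15, 13): e=[-8,0,24] → .  [on edge]
  covered (2 px):
    . . . . . . . .
    . . . . . . . .
    . . . . . . . .
    . . . . . . . .
    . . . . . . X .
    . . . . . . X .
    . . . . . . . .
    . . . . . . . .
T1:
  2·area = 27  (B↔C swapped to make it positive)
  edge (13, 4)→(13, 7): d=(0,3) right/bottom  bias=-1
  edge (13, 7)→(4, 14): d=(-9,7) right/bottom  bias=-1
  edge (4, 14)→(13, 4): d=(9,-10) top-left  bias=+0
    (6,0)@(13, 1): e=[0,54,-27] → .  [on edge]
    (6,1)@(13, 3): e=[0,36,-9] → .  [on edge]
    (6,2)@(13, 5): e=[0,18,9] → .  [on edge]
    (5,3)@(11, 7): e=[6,14,7] → X
    (6,3)@(13, 7): e=[0,0,27] → .  [on edge]
    (4,4)@(9, 9): e=[12,10,5] → X
    (5,4)@(11, 9): e=[6,-4,25] → .
    (6,4)@(13, 9): e=[0,-18,45] → .  [on edge]
    (3,5)@(7, 11): e=[18,6,3] → X
    (4,5)@(9, 11): e=[12,-8,23] → .
    (6,5)@(13, 11): e=[0,-36,63] → .  [on edge]
    (2,6)@(5, 13): e=[24,2,1] → X
    (6,6)@(13, 13): e=[0,-54,81] → .  [on edge]
    (6,7)@(13, 15): e=[0,-72,99] → .  [on edge]
  covered (4 px):
    . . . . . . . .
    . . . . . . . .
    . . . . . . . .
    . . . . . X . .
    . . . . X . . .
    . . . X . . . .
    . . X . . . . .
    . . . . . . . .
T2:
  2·area = 12  (B↔C swapped to make it positive)
  edge (2, 6)→(2, 4): d=(0,-2) top-left  bias=+0
  edge (2, 4)→(8, 15): d=(6,11) right/bottom  bias=-1
  edge (8, 15)→(2, 6): d=(-6,-9) top-left  bias=+0
    (1,3)@(3, 7): e=[2,7,3] → X
    (2,3)@(5, 7): e=[6,-15,21] → .
    (1,4)@(3, 9): e=[2,19,-9] → .
  covered (1 px):
    . . . . . . . .
    . . . . . . . .
    . . . . . . . .
    . X . . . . . .
    . . . . . . . .
    . . . . . . . .
    . . . . . . . .
    . . . . . . . .

Final: [[5,3],[4,4],[3,5],[2,6]]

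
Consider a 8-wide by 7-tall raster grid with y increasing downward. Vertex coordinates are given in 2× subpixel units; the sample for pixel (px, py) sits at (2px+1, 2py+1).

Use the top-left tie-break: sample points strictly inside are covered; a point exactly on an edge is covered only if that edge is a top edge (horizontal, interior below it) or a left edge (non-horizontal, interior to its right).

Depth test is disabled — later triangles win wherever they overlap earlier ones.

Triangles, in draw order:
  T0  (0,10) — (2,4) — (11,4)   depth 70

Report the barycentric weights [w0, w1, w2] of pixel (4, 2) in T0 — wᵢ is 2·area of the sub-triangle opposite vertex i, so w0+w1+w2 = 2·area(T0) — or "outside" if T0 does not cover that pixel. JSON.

T0:
  2·area = 54
  edge (0, 10)→(2, 4): d=(2,-6) top-left  bias=+0
  edge (2, 4)→(11, 4): d=(9,0) top-left  bias=+0
  edge (11, 4)→(0, 10): d=(-11,6) right/bottom  bias=-1
    (1,0)@(3, 1): e=[0,-27,81] → ·  [on edge]
    (1,2)@(3, 5): e=[8,9,37] → #
    (2,2)@(5, 5): e=[20,9,25] → #
    (3,2)@(7, 5): e=[32,9,13] → #
    (4,2)@(9, 5): e=[44,9,1] → #
    (5,2)@(11, 5): e=[56,9,-11] → ·
    (0,3)@(1, 7): e=[0,27,27] → #  [on edge]
    (3,3)@(7, 7): e=[36,27,-9] → ·
    (4,3)@(9, 7): e=[48,27,-21] → ·
    (0,4)@(1, 9): e=[4,45,5] → #
    (1,4)@(3, 9): e=[16,45,-7] → ·
    (2,4)@(5, 9): e=[28,45,-19] → ·
  covered (8 px):
    · · · · · · · ·
    · · · · · · · ·
    · # # # # · · ·
    # # # · · · · ·
    # · · · · · · ·
    · · · · · · · ·
    · · · · · · · ·

Final: [9,1,44]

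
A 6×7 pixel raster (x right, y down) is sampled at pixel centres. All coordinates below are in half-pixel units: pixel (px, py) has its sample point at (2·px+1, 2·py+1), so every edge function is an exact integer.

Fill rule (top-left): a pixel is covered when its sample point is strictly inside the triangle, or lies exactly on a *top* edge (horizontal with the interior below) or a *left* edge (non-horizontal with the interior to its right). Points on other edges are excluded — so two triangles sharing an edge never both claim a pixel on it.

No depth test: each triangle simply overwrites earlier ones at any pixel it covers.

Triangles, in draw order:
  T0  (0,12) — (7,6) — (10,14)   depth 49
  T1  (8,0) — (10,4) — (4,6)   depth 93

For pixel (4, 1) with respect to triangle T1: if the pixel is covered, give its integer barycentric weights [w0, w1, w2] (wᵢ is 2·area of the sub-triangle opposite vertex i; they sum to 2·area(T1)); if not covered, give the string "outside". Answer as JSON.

T0:
  2·area = 74
  edge (0, 12)→(7, 6): d=(7,-6) top-left  bias=+0
  edge (7, 6)→(10, 14): d=(3,8) right/bottom  bias=-1
  edge (10, 14)→(0, 12): d=(-10,-2) top-left  bias=+0
    (3,3)@(7, 7): e=[7,3,64] → █
    (4,3)@(9, 7): e=[19,-13,68] → ·
    (2,4)@(5, 9): e=[9,25,40] → █
    (4,4)@(9, 9): e=[33,-7,48] → ·
    (1,5)@(3, 11): e=[11,47,16] → █
    (4,5)@(9, 11): e=[47,-1,28] → ·
    (1,6)@(3, 13): e=[25,53,-4] → ·
    (2,6)@(5, 13): e=[37,37,0] → █  [on edge]
    (4,6)@(9, 13): e=[61,5,8] → █
    (5,6)@(11, 13): e=[73,-11,12] → ·
  covered (9 px):
    · · · · · ·
    · · · · · ·
    · · · · · ·
    · · · █ · ·
    · · █ █ · ·
    · █ █ █ · ·
    · · █ █ █ ·
T1:
  2·area = 28
  edge (8, 0)→(10, 4): d=(2,4) right/bottom  bias=-1
  edge (10, 4)→(4, 6): d=(-6,2) right/bottom  bias=-1
  edge (4, 6)→(8, 0): d=(4,-6) top-left  bias=+0
    (3,1)@(7, 3): e=[10,12,6] → █
    (4,1)@(9, 3): e=[2,8,18] → █
    (5,1)@(11, 3): e=[-6,4,30] → ·
    (2,2)@(5, 5): e=[22,4,2] → █
    (3,2)@(7, 5): e=[14,0,14] → ·  [on edge]
    (4,2)@(9, 5): e=[6,-4,26] → ·
    (0,3)@(1, 7): e=[42,0,-14] → ·  [on edge]
    (2,3)@(5, 7): e=[26,-8,10] → ·
  covered (3 px):
    · · · · · ·
    · · · █ █ ·
    · · █ · · ·
    · · · · · ·
    · · · · · ·
    · · · · · ·
    · · · · · ·

Final: [8,18,2]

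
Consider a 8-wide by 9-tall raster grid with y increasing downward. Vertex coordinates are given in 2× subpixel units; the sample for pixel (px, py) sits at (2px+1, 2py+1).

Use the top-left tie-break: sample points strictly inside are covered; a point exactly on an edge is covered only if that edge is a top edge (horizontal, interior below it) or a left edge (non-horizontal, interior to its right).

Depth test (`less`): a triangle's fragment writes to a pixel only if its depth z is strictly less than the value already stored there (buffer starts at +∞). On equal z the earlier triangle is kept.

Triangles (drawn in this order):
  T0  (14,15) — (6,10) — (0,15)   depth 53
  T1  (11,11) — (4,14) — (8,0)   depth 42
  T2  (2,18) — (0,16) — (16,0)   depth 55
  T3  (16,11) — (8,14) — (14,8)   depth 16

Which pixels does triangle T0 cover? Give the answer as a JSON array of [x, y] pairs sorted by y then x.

T0:
  2·area = 70  (B↔C swapped to make it positive)
  edge (14, 15)→(0, 15): d=(-14,0) right/bottom  bias=-1
  edge (0, 15)→(6, 10): d=(6,-5) top-left  bias=+0
  edge (6, 10)→(14, 15): d=(8,5) right/bottom  bias=-1
    (2,5)@(5, 11): e=[56,1,13] → █
    (3,5)@(7, 11): e=[56,11,3] → █
    (4,5)@(9, 11): e=[56,21,-7] → ·
    (1,6)@(3, 13): e=[28,3,39] → █
    (4,6)@(9, 13): e=[28,33,9] → █
    (5,6)@(11, 13): e=[28,43,-1] → ·
    (0,7)@(1, 15): e=[0,5,65] → ·  [on edge]
    (1,7)@(3, 15): e=[0,15,55] → ·  [on edge]
    (2,7)@(5, 15): e=[0,25,45] → ·  [on edge]
    (3,7)@(7, 15): e=[0,35,35] → ·  [on edge]
    (4,7)@(9, 15): e=[0,45,25] → ·  [on edge]
    (5,7)@(11, 15): e=[0,55,15] → ·  [on edge]
    (6,7)@(13, 15): e=[0,65,5] → ·  [on edge]
    (7,7)@(15, 15): e=[0,75,-5] → ·  [on edge]
  covered (6 px):
    · · · · · · · ·
    · · · · · · · ·
    · · · · · · · ·
    · · · · · · · ·
    · · · · · · · ·
    · · █ █ · · · ·
    · █ █ █ █ · · ·
    · · · · · · · ·
    · · · · · · · ·
T1:
  2·area = 86
  edge (11, 11)→(4, 14): d=(-7,3) right/bottom  bias=-1
  edge (4, 14)→(8, 0): d=(4,-14) top-left  bias=+0
  edge (8, 0)→(11, 11): d=(3,11) right/bottom  bias=-1
    (3,2)@(7, 5): e=[54,6,26] → █
    (4,2)@(9, 5): e=[48,34,4] → █
    (5,2)@(11, 5): e=[42,62,-18] → ·
    (3,3)@(7, 7): e=[40,14,32] → █
    (5,3)@(11, 7): e=[28,70,-12] → ·
    (3,4)@(7, 9): e=[26,22,38] → █
    (5,4)@(11, 9): e=[14,78,-6] → ·
    (2,5)@(5, 11): e=[18,2,66] → █
    (5,5)@(11, 11): e=[0,86,0] → ·  [on edge]
    (2,6)@(5, 13): e=[4,10,72] → █
    (3,6)@(7, 13): e=[-2,38,50] → ·
    (4,6)@(9, 13): e=[-8,66,28] → ·
  covered (10 px):
    · · · · · · · ·
    · · · · · · · ·
    · · · █ █ · · ·
    · · · █ █ · · ·
    · · · █ █ · · ·
    · · █ █ █ · · ·
    · · █ · · · · ·
    · · · · · · · ·
    · · · · · · · ·
T2:
  2·area = 64
  edge (2, 18)→(0, 16): d=(-2,-2) top-left  bias=+0
  edge (0, 16)→(16, 0): d=(16,-16) top-left  bias=+0
  edge (16, 0)→(2, 18): d=(-14,18) right/bottom  bias=-1
    (7,0)@(15, 1): e=[60,0,4] → █  [on edge]
    (6,1)@(13, 3): e=[52,0,12] → █  [on edge]
    (7,1)@(15, 3): e=[56,32,-24] → ·
    (5,2)@(11, 5): e=[44,0,20] → █  [on edge]
    (6,2)@(13, 5): e=[48,32,-16] → ·
    (4,3)@(9, 7): e=[36,0,28] → █  [on edge]
    (5,3)@(11, 7): e=[40,32,-8] → ·
    (3,4)@(7, 9): e=[28,0,36] → █  [on edge]
    (4,4)@(9, 9): e=[32,32,0] → ·  [on edge]
    (2,5)@(5, 11): e=[20,0,44] → █  [on edge]
    (4,5)@(9, 11): e=[28,64,-28] → ·
    (1,6)@(3, 13): e=[12,0,52] → █  [on edge]
    (0,7)@(1, 15): e=[4,0,60] → █  [on edge]
    (0,8)@(1, 17): e=[0,32,32] → █  [on edge]
  covered (12 px):
    · · · · · · · █
    · · · · · · █ ·
    · · · · · █ · ·
    · · · · █ · · ·
    · · · █ · · · ·
    · · █ █ · · · ·
    · █ █ · · · · ·
    █ █ · · · · · ·
    █ · · · · · · ·
T3:
  2·area = 30
  edge (16, 11)→(8, 14): d=(-8,3) right/bottom  bias=-1
  edge (8, 14)→(14, 8): d=(6,-6) top-left  bias=+0
  edge (14, 8)→(16, 11): d=(2,3) right/bottom  bias=-1
    (7,3)@(15, 7): e=[35,0,-5] → ·  [on edge]
    (6,4)@(13, 9): e=[25,0,5] → █  [on edge]
    (7,4)@(15, 9): e=[19,12,-1] → ·
    (5,5)@(11, 11): e=[15,0,15] → █  [on edge]
    (7,5)@(15, 11): e=[3,24,3] → █
    (4,6)@(9, 13): e=[5,0,25] → █  [on edge]
    (5,6)@(11, 13): e=[-1,12,19] → ·
    (6,6)@(13, 13): e=[-7,24,13] → ·
    (7,6)@(15, 13): e=[-13,36,7] → ·
    (3,7)@(7, 15): e=[-5,0,35] → ·  [on edge]
    (4,7)@(9, 15): e=[-11,12,29] → ·
    (2,8)@(5, 17): e=[-15,0,45] → ·  [on edge]
  covered (5 px):
    · · · · · · · ·
    · · · · · · · ·
    · · · · · · · ·
    · · · · · · · ·
    · · · · · · █ ·
    · · · · · █ █ █
    · · · · █ · · ·
    · · · · · · · ·
    · · · · · · · ·

Answer: [[2,5],[3,5],[1,6],[2,6],[3,6],[4,6]]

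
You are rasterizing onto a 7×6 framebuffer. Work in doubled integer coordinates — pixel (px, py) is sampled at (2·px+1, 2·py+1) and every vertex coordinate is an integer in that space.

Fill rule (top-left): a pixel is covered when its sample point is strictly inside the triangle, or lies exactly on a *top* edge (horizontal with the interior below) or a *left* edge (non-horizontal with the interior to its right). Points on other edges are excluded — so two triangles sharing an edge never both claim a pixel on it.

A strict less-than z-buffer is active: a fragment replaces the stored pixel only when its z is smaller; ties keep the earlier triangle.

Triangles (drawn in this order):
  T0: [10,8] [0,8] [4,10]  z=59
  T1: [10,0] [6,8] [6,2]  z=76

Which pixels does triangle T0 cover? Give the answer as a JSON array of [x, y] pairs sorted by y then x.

T0:
  2·area = 20  (B↔C swapped to make it positive)
  edge (10, 8)→(4, 10): d=(-6,2) right/bottom  bias=-1
  edge (4, 10)→(0, 8): d=(-4,-2) top-left  bias=+0
  edge (0, 8)→(10, 8): d=(10,0) top-left  bias=+0
    (6,3)@(13, 7): e=[0,30,-10] → ·  [on edge]
    (1,4)@(3, 9): e=[8,2,10] → █
    (2,4)@(5, 9): e=[4,6,10] → █
    (3,4)@(7, 9): e=[0,10,10] → ·  [on edge]
    (0,5)@(1, 11): e=[0,-10,30] → ·  [on edge]
    (1,5)@(3, 11): e=[-4,-6,30] → ·
    (2,5)@(5, 11): e=[-8,-2,30] → ·
  covered (2 px):
    · · · · · · ·
    · · · · · · ·
    · · · · · · ·
    · · · · · · ·
    · █ █ · · · ·
    · · · · · · ·
T1:
  2·area = 24
  edge (10, 0)→(6, 8): d=(-4,8) right/bottom  bias=-1
  edge (6, 8)→(6, 2): d=(0,-6) top-left  bias=+0
  edge (6, 2)→(10, 0): d=(4,-2) top-left  bias=+0
    (4,0)@(9, 1): e=[4,18,2] → █
    (5,0)@(11, 1): e=[-12,30,6] → ·
    (3,1)@(7, 3): e=[12,6,6] → █
    (4,1)@(9, 3): e=[-4,18,10] → ·
    (3,2)@(7, 5): e=[4,6,14] → █
    (4,2)@(9, 5): e=[-12,18,18] → ·
    (3,3)@(7, 7): e=[-4,6,22] → ·
  covered (3 px):
    · · · · █ · ·
    · · · █ · · ·
    · · · █ · · ·
    · · · · · · ·
    · · · · · · ·
    · · · · · · ·

Final: [[1,4],[2,4]]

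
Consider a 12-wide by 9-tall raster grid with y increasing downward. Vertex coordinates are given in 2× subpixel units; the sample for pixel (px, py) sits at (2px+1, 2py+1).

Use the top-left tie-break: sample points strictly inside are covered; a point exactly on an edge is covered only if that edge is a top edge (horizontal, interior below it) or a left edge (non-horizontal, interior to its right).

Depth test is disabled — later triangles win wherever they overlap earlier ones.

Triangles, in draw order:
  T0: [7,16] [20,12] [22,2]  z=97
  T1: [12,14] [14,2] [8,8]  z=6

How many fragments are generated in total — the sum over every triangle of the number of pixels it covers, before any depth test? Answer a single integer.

T0:
  2·area = 122  (B↔C swapped to make it positive)
  edge (7, 16)→(22, 2): d=(15,-14) top-left  bias=+0
  edge (22, 2)→(20, 12): d=(-2,10) right/bottom  bias=-1
  edge (20, 12)→(7, 16): d=(-13,4) right/bottom  bias=-1
    (10,1)@(21, 3): e=[1,8,113] → #
    (11,1)@(23, 3): e=[29,-12,105] → ·
    (9,2)@(19, 5): e=[3,24,95] → #
    (11,2)@(23, 5): e=[59,-16,79] → ·
    (8,3)@(17, 7): e=[5,40,77] → #
    (10,3)@(21, 7): e=[61,0,61] → ·  [on edge]
    (7,4)@(15, 9): e=[7,56,59] → #
    (10,4)@(21, 9): e=[91,-4,35] → ·
    (6,5)@(13, 11): e=[9,72,41] → #
    (10,5)@(21, 11): e=[121,-8,9] → ·
    (5,6)@(11, 13): e=[11,88,23] → #
    (8,6)@(17, 13): e=[95,28,-1] → ·
    (9,8)@(19, 17): e=[183,0,-61] → ·  [on edge]
  covered (16 px):
    · · · · · · · · · · · ·
    · · · · · · · · · · # ·
    · · · · · · · · · # # ·
    · · · · · · · · # # · ·
    · · · · · · · # # # · ·
    · · · · · · # # # # · ·
    · · · · · # # # · · · ·
    · · · · # · · · · · · ·
    · · · · · · · · · · · ·
T1:
  2·area = 60  (B↔C swapped to make it positive)
  edge (12, 14)→(8, 8): d=(-4,-6) top-left  bias=+0
  edge (8, 8)→(14, 2): d=(6,-6) top-left  bias=+0
  edge (14, 2)→(12, 14): d=(-2,12) right/bottom  bias=-1
    (7,0)@(15, 1): e=[70,0,-10] → ·  [on edge]
    (6,1)@(13, 3): e=[50,0,10] → #  [on edge]
    (7,1)@(15, 3): e=[62,12,-14] → ·
    (5,2)@(11, 5): e=[30,0,30] → #  [on edge]
    (7,2)@(15, 5): e=[54,24,-18] → ·
    (4,3)@(9, 7): e=[10,0,50] → #  [on edge]
    (7,3)@(15, 7): e=[46,36,-22] → ·
    (3,4)@(7, 9): e=[-10,0,70] → ·  [on edge]
    (4,4)@(9, 9): e=[2,12,46] → #
    (6,4)@(13, 9): e=[26,36,-2] → ·
    (2,5)@(5, 11): e=[-30,0,90] → ·  [on edge]
    (4,5)@(9, 11): e=[-6,24,42] → ·
    (1,6)@(3, 13): e=[-50,0,110] → ·  [on edge]
    (0,7)@(1, 15): e=[-70,0,130] → ·  [on edge]
  covered (9 px):
    · · · · · · · · · · · ·
    · · · · · · # · · · · ·
    · · · · · # # · · · · ·
    · · · · # # # · · · · ·
    · · · · # # · · · · · ·
    · · · · · # · · · · · ·
    · · · · · · · · · · · ·
    · · · · · · · · · · · ·
    · · · · · · · · · · · ·

Answer: 25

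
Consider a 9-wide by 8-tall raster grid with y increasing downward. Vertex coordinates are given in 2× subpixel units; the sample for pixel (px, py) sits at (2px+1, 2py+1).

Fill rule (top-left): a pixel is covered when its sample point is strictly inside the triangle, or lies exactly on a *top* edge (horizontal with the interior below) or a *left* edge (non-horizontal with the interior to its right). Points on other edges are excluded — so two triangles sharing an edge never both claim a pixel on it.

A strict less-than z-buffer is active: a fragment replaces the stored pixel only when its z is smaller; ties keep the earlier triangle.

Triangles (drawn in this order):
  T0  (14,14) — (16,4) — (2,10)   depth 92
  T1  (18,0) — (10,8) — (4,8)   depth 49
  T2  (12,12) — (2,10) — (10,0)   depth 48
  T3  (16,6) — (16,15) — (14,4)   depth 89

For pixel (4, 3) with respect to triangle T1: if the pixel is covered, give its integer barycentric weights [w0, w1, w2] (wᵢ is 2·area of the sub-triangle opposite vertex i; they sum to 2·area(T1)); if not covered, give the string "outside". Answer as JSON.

T0:
  2·area = 128  (B↔C swapped to make it positive)
  edge (14, 14)→(2, 10): d=(-12,-4) top-left  bias=+0
  edge (2, 10)→(16, 4): d=(14,-6) top-left  bias=+0
  edge (16, 4)→(14, 14): d=(-2,10) right/bottom  bias=-1
    (7,2)@(15, 5): e=[112,8,8] → X
    (8,2)@(17, 5): e=[120,20,-12] → .
    (4,3)@(9, 7): e=[64,0,64] → X  [on edge]
    (5,3)@(11, 7): e=[72,12,44] → X
    (6,3)@(13, 7): e=[80,24,24] → X
    (8,3)@(17, 7): e=[96,48,-16] → .
    (2,4)@(5, 9): e=[24,4,100] → X
    (3,4)@(7, 9): e=[32,16,80] → X
    (7,4)@(15, 9): e=[64,64,0] → .  [on edge]
    (2,5)@(5, 11): e=[0,32,96] → X  [on edge]
    (7,5)@(15, 11): e=[40,92,-4] → .
    (2,6)@(5, 13): e=[-24,60,92] → .
    (5,6)@(11, 13): e=[0,96,32] → X  [on edge]
    (8,7)@(17, 15): e=[0,160,-32] → .  [on edge]
  covered (17 px):
    . . . . . . . . .
    . . . . . . . . .
    . . . . . . . X .
    . . . . X X X X .
    . . X X X X X . .
    . . X X X X X . .
    . . . . . X X . .
    . . . . . . . . .
T1:
  2·area = 48
  edge (18, 0)→(10, 8): d=(-8,8) right/bottom  bias=-1
  edge (10, 8)→(4, 8): d=(-6,0) right/bottom  bias=-1
  edge (4, 8)→(18, 0): d=(14,-8) top-left  bias=+0
    (8,0)@(17, 1): e=[0,42,6] → .  [on edge]
    (6,1)@(13, 3): e=[16,30,2] → X
    (7,1)@(15, 3): e=[0,30,18] → .  [on edge]
    (5,2)@(11, 5): e=[16,18,14] → X
    (6,2)@(13, 5): e=[0,18,30] → .  [on edge]
    (3,3)@(7, 7): e=[32,6,10] → X
    (4,3)@(9, 7): e=[16,6,26] → X
    (5,3)@(11, 7): e=[0,6,42] → .  [on edge]
    (3,4)@(7, 9): e=[16,-6,38] → .
    (4,4)@(9, 9): e=[0,-6,54] → .  [on edge]
    (3,5)@(7, 11): e=[0,-18,66] → .  [on edge]
    (2,6)@(5, 13): e=[0,-30,78] → .  [on edge]
    (1,7)@(3, 15): e=[0,-42,90] → .  [on edge]
  covered (4 px):
    . . . . . . . . .
    . . . . . . X . .
    . . . . . X . . .
    . . . X X . . . .
    . . . . . . . . .
    . . . . . . . . .
    . . . . . . . . .
    . . . . . . . . .
T2:
  2·area = 116
  edge (12, 12)→(2, 10): d=(-10,-2) top-left  bias=+0
  edge (2, 10)→(10, 0): d=(8,-10) top-left  bias=+0
  edge (10, 0)→(12, 12): d=(2,12) right/bottom  bias=-1
    (4,1)@(9, 3): e=[84,14,18] → X
    (5,1)@(11, 3): e=[88,34,-6] → .
    (3,2)@(7, 5): e=[60,10,46] → X
    (5,2)@(11, 5): e=[68,50,-2] → .
    (2,3)@(5, 7): e=[36,6,74] → X
    (5,3)@(11, 7): e=[48,66,2] → X
    (6,3)@(13, 7): e=[52,86,-22] → .
    (1,4)@(3, 9): e=[12,2,102] → X
    (6,4)@(13, 9): e=[32,102,-18] → .
    (1,5)@(3, 11): e=[-8,18,106] → .
    (2,5)@(5, 11): e=[-4,38,82] → .
    (3,5)@(7, 11): e=[0,58,58] → X  [on edge]
    (8,6)@(17, 13): e=[0,174,-58] → .  [on edge]
  covered (15 px):
    . . . . . . . . .
    . . . . X . . . .
    . . . X X . . . .
    . . X X X X . . .
    . X X X X X . . .
    . . . X X X . . .
    . . . . . . . . .
    . . . . . . . . .
T3:
  2·area = 18
  edge (16, 6)→(16, 15): d=(0,9) right/bottom  bias=-1
  edge (16, 15)→(14, 4): d=(-2,-11) top-left  bias=+0
  edge (14, 4)→(16, 6): d=(2,2) right/bottom  bias=-1
    (5,0)@(11, 1): e=[45,-27,0] → .  [on edge]
    (6,1)@(13, 3): e=[27,-9,0] → .  [on edge]
    (7,2)@(15, 5): e=[9,9,0] → .  [on edge]
    (7,3)@(15, 7): e=[9,5,4] → X
    (8,3)@(17, 7): e=[-9,27,0] → .  [on edge]
    (7,4)@(15, 9): e=[9,1,8] → X
    (8,4)@(17, 9): e=[-9,23,4] → .
    (7,5)@(15, 11): e=[9,-3,12] → .
  covered (2 px):
    . . . . . . . . .
    . . . . . . . . .
    . . . . . . . . .
    . . . . . . . X .
    . . . . . . . X .
    . . . . . . . . .
    . . . . . . . . .
    . . . . . . . . .

Answer: [6,26,16]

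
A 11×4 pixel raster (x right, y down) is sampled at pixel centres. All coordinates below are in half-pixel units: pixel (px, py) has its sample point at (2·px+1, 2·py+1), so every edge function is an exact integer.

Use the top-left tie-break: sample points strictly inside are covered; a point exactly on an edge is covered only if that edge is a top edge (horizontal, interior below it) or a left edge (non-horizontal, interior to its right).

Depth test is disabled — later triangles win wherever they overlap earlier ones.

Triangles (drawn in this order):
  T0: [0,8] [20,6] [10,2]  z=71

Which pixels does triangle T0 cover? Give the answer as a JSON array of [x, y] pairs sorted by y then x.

T0:
  2·area = 100  (B↔C swapped to make it positive)
  edge (0, 8)→(10, 2): d=(10,-6) top-left  bias=+0
  edge (10, 2)→(20, 6): d=(10,4) right/bottom  bias=-1
  edge (20, 6)→(0, 8): d=(-20,2) right/bottom  bias=-1
    (4,1)@(9, 3): e=[4,14,82] → X
    (5,1)@(11, 3): e=[16,6,78] → X
    (6,1)@(13, 3): e=[28,-2,74] → .
    (2,2)@(5, 5): e=[0,50,50] → X  [on edge]
    (3,2)@(7, 5): e=[12,42,46] → X
    (6,2)@(13, 5): e=[48,18,34] → X
    (7,2)@(15, 5): e=[60,10,30] → X
    (8,2)@(17, 5): e=[72,2,26] → X
    (9,2)@(19, 5): e=[84,-6,22] → .
    (1,3)@(3, 7): e=[8,78,14] → X
    (5,3)@(11, 7): e=[56,46,-2] → .
    (6,3)@(13, 7): e=[68,38,-6] → .
  covered (13 px):
    . . . . . . . . . . .
    . . . . X X . . . . .
    . . X X X X X X X . .
    . X X X X . . . . . .

Result: [[4,1],[5,1],[2,2],[3,2],[4,2],[5,2],[6,2],[7,2],[8,2],[1,3],[2,3],[3,3],[4,3]]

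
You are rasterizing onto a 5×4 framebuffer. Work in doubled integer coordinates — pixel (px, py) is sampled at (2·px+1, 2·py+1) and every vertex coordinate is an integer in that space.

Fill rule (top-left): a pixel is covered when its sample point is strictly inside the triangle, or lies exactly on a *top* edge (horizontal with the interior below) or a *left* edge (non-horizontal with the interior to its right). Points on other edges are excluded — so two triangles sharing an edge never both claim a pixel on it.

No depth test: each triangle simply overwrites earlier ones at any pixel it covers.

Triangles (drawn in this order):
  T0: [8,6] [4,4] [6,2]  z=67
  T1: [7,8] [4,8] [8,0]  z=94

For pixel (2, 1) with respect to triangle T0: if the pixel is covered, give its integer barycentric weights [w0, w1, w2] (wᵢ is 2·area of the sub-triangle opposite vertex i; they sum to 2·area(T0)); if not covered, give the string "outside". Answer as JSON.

T0:
  2·area = 12
  edge (8, 6)→(4, 4): d=(-4,-2) top-left  bias=+0
  edge (4, 4)→(6, 2): d=(2,-2) top-left  bias=+0
  edge (6, 2)→(8, 6): d=(2,4) right/bottom  bias=-1
    (3,0)@(7, 1): e=[18,0,-6] → .  [on edge]
    (2,1)@(5, 3): e=[6,0,6] → X  [on edge]
    (3,1)@(7, 3): e=[10,4,-2] → .
    (1,2)@(3, 5): e=[-6,0,18] → .  [on edge]
    (2,2)@(5, 5): e=[-2,4,10] → .
    (3,2)@(7, 5): e=[2,8,2] → X
    (4,2)@(9, 5): e=[6,12,-6] → .
    (0,3)@(1, 7): e=[-18,0,30] → .  [on edge]
    (3,3)@(7, 7): e=[-6,12,6] → .
  covered (2 px):
    . . . . .
    . . X . .
    . . . X .
    . . . . .
T1:
  2·area = 24
  edge (7, 8)→(4, 8): d=(-3,0) right/bottom  bias=-1
  edge (4, 8)→(8, 0): d=(4,-8) top-left  bias=+0
  edge (8, 0)→(7, 8): d=(-1,8) right/bottom  bias=-1
    (3,1)@(7, 3): e=[15,4,5] → X
    (4,1)@(9, 3): e=[15,20,-11] → .
    (3,2)@(7, 5): e=[9,12,3] → X
    (4,2)@(9, 5): e=[9,28,-13] → .
    (2,3)@(5, 7): e=[3,4,17] → X
    (4,3)@(9, 7): e=[3,36,-15] → .
  covered (4 px):
    . . . . .
    . . . X .
    . . . X .
    . . X X .

Result: [0,6,6]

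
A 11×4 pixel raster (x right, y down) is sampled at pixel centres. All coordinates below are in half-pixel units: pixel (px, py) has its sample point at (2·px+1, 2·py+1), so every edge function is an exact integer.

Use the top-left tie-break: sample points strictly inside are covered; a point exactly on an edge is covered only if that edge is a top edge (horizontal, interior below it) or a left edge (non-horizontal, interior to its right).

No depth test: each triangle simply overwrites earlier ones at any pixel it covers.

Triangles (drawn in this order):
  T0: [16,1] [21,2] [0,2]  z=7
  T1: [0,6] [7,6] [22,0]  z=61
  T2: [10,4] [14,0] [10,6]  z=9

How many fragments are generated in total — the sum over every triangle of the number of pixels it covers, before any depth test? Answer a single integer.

T0:
  2·area = 21
  edge (16, 1)→(21, 2): d=(5,1) right/bottom  bias=-1
  edge (21, 2)→(0, 2): d=(-21,0) right/bottom  bias=-1
  edge (0, 2)→(16, 1): d=(16,-1) top-left  bias=+0
  covered (0 px):
    . . . . . . . . . . .
    . . . . . . . . . . .
    . . . . . . . . . . .
    . . . . . . . . . . .
T1:
  2·area = 42  (B↔C swapped to make it positive)
  edge (0, 6)→(22, 0): d=(22,-6) top-left  bias=+0
  edge (22, 0)→(7, 6): d=(-15,6) right/bottom  bias=-1
  edge (7, 6)→(0, 6): d=(-7,0) right/bottom  bias=-1
    (9,0)@(19, 1): e=[4,3,35] → X
    (10,0)@(21, 1): e=[16,-9,35] → .
    (5,1)@(11, 3): e=[0,21,21] → X  [on edge]
    (6,1)@(13, 3): e=[12,9,21] → X
    (7,1)@(15, 3): e=[24,-3,21] → .
    (9,1)@(19, 3): e=[48,-27,21] → .
    (2,2)@(5, 5): e=[8,27,7] → X
    (3,2)@(7, 5): e=[20,15,7] → X
    (4,2)@(9, 5): e=[32,3,7] → X
    (5,2)@(11, 5): e=[44,-9,7] → .
    (6,2)@(13, 5): e=[56,-21,7] → .
    (2,3)@(5, 7): e=[52,-3,-7] → .
  covered (6 px):
    . . . . . . . . . X .
    . . . . . X X . . . .
    . . X X X . . . . . .
    . . . . . . . . . . .
T2:
  2·area = 8
  edge (10, 4)→(14, 0): d=(4,-4) top-left  bias=+0
  edge (14, 0)→(10, 6): d=(-4,6) right/bottom  bias=-1
  edge (10, 6)→(10, 4): d=(0,-2) top-left  bias=+0
    (6,0)@(13, 1): e=[0,2,6] → X  [on edge]
    (7,0)@(15, 1): e=[8,-10,10] → .
    (5,1)@(11, 3): e=[0,6,2] → X  [on edge]
    (6,1)@(13, 3): e=[8,-6,6] → .
    (4,2)@(9, 5): e=[0,10,-2] → .  [on edge]
    (5,2)@(11, 5): e=[8,-2,2] → .
    (3,3)@(7, 7): e=[0,14,-6] → .  [on edge]
  covered (2 px):
    . . . . . . X . . . .
    . . . . . X . . . . .
    . . . . . . . . . . .
    . . . . . . . . . . .

Result: 8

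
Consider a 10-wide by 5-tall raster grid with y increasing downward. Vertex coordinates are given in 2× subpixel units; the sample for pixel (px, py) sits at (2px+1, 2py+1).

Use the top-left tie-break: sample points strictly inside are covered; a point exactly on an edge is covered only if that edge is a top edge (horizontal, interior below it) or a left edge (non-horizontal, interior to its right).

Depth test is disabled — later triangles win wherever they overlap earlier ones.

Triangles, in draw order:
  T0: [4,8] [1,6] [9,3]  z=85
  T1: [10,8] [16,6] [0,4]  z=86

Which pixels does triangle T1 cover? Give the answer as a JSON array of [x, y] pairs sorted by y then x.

T0:
  2·area = 25
  edge (4, 8)→(1, 6): d=(-3,-2) top-left  bias=+0
  edge (1, 6)→(9, 3): d=(8,-3) top-left  bias=+0
  edge (9, 3)→(4, 8): d=(-5,5) right/bottom  bias=-1
    (5,0)@(11, 1): e=[35,-10,0] → ·  [on edge]
    (4,1)@(9, 3): e=[25,0,0] → ·  [on edge]
    (2,2)@(5, 5): e=[11,4,10] → #
    (3,2)@(7, 5): e=[15,10,0] → ·  [on edge]
    (1,3)@(3, 7): e=[1,14,10] → #
    (2,3)@(5, 7): e=[5,20,0] → ·  [on edge]
    (1,4)@(3, 9): e=[-5,30,0] → ·  [on edge]
  covered (2 px):
    · · · · · · · · · ·
    · · · · · · · · · ·
    · · # · · · · · · ·
    · # · · · · · · · ·
    · · · · · · · · · ·
T1:
  2·area = 44  (B↔C swapped to make it positive)
  edge (10, 8)→(0, 4): d=(-10,-4) top-left  bias=+0
  edge (0, 4)→(16, 6): d=(16,2) right/bottom  bias=-1
  edge (16, 6)→(10, 8): d=(-6,2) right/bottom  bias=-1
    (1,2)@(3, 5): e=[2,10,32] → #
    (2,2)@(5, 5): e=[10,6,28] → #
    (3,2)@(7, 5): e=[18,2,24] → #
    (4,2)@(9, 5): e=[26,-2,20] → ·
    (9,2)@(19, 5): e=[66,-22,0] → ·  [on edge]
    (1,3)@(3, 7): e=[-18,42,20] → ·
    (2,3)@(5, 7): e=[-10,38,16] → ·
    (3,3)@(7, 7): e=[-2,34,12] → ·
    (4,3)@(9, 7): e=[6,30,8] → #
    (5,3)@(11, 7): e=[14,26,4] → #
    (6,3)@(13, 7): e=[22,22,0] → ·  [on edge]
    (3,4)@(7, 9): e=[-22,66,0] → ·  [on edge]
  covered (5 px):
    · · · · · · · · · ·
    · · · · · · · · · ·
    · # # # · · · · · ·
    · · · · # # · · · ·
    · · · · · · · · · ·

Answer: [[1,2],[2,2],[3,2],[4,3],[5,3]]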